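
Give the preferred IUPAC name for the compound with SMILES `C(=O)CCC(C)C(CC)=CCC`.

5-ethyl-4-methyloct-5-enal

The longest carbon chain that includes the –CHO group and the multiple bond has 8 carbons, so the parent hydride is octane.
The principal characteristic group is an aldehyde (terminal –CHO), named with the suffix -al.
The chain contains a C=C double bond, so the unsaturation ending is -ene.
The numbering direction is chosen so that the aldehyde carbon is C-1 by definition.
That gives the double bond between C-5 and C-6; an ethyl group at C-5; a methyl group at C-4.
Prefixes are listed alphabetically: ethyl, methyl.
The name is 5-ethyl-4-methyloct-5-enal.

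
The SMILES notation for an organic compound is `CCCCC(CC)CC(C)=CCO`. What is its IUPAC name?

5-ethyl-3-methylnon-2-en-1-ol

Counting along the main chain through the –OH group and the multiple bond gives 9 carbons: the parent is nonane.
The principal characteristic group is an alcohol (–OH), named with the suffix -ol.
The chain contains a C=C double bond, so the unsaturation ending is -ene.
Choose the numbering such that numbering from this end puts the hydroxyl group at C-1 rather than C-9.
This places the hydroxyl at C-1; the double bond between C-2 and C-3; an ethyl group at C-5; a methyl group at C-3.
The substituents are ordered alphabetically, ignoring any di-/tri- multipliers.
The name is 5-ethyl-3-methylnon-2-en-1-ol.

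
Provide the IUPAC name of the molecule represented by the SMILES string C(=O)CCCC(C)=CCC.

5-methyloct-5-enal

The longest carbon chain that includes the –CHO group and the multiple bond has 8 carbons, so the parent hydride is octane.
The highest-priority functional group is an aldehyde (terminal –CHO), so the name ends in -al.
The chain contains a C=C double bond, so the unsaturation ending is -ene.
The numbering direction is chosen so that the aldehyde carbon is C-1 by definition.
That gives the double bond between C-5 and C-6; a methyl group at C-5.
The name is 5-methyloct-5-enal.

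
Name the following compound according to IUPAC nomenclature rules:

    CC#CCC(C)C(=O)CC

4-methyloct-6-yn-3-one

The longest carbon chain that includes the carbonyl and the multiple bond has 8 carbons, so the parent hydride is octane.
The highest-priority functional group is a ketone (C=O on an internal carbon), so the name ends in -one.
A C≡C triple bond in the chain gives the infix -yne-.
Choose the numbering such that numbering from this end puts the carbonyl group at C-3 rather than C-6.
That gives the carbonyl at C-3; the triple bond between C-6 and C-7; a methyl group at C-4.
Putting it together: 4-methyloct-6-yn-3-one.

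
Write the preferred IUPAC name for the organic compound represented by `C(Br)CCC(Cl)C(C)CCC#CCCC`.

Counting along the main chain through the multiple bond gives 12 carbons: the parent is dodecane.
There is one C≡C triple bond, indicated by the ending -yne.
Number the chain so that numbering from this end puts the triple bond at C-4 rather than C-8.
With this numbering: the triple bond between C-4 and C-5; a bromo group at C-12; a chloro group at C-9; a methyl group at C-8.
Prefixes are listed alphabetically: bromo, chloro, methyl.
Assembling the pieces gives 12-bromo-9-chloro-8-methyldodec-4-yne.

12-bromo-9-chloro-8-methyldodec-4-yne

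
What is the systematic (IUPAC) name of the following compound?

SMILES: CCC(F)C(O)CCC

The longest chain bearing the –OH group is 7 carbons long (heptane).
The principal characteristic group is an alcohol (–OH), named with the suffix -ol.
The numbering direction is chosen so that the substituent locant set {3} is lower than {5} at the first point of difference.
With this numbering: the hydroxyl at C-4; a fluoro group at C-3.
Putting it together: 3-fluoroheptan-4-ol.

3-fluoroheptan-4-ol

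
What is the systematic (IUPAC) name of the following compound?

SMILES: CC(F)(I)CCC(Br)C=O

The longest carbon chain that includes the –CHO group has 6 carbons, so the parent hydride is hexane.
An aldehyde (terminal –CHO) is the principal characteristic group, giving the suffix -al.
Number the chain so that the aldehyde carbon is C-1 by definition.
With this numbering: a bromo group at C-2; a fluoro group at C-5; an iodo group at C-5.
The substituents are ordered alphabetically, ignoring any di-/tri- multipliers.
The name is 2-bromo-5-fluoro-5-iodohexanal.

2-bromo-5-fluoro-5-iodohexanal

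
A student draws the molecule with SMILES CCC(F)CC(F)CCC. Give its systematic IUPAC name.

3,5-difluorooctane

The longest continuous carbon chain has 8 atoms, so the parent hydride is octane.
Choose the numbering such that the substituent locant set {3,5} is lower than {4,6} at the first point of difference.
That gives fluoro groups at C-3 and C-5.
Assembling the pieces gives 3,5-difluorooctane.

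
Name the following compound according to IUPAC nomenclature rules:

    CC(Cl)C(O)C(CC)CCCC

The longest chain bearing the –OH group is 8 carbons long (octane).
The highest-priority functional group is an alcohol (–OH), so the name ends in -ol.
Number the chain so that numbering from this end puts the hydroxyl group at C-3 rather than C-6.
With this numbering: the hydroxyl at C-3; a chloro group at C-2; an ethyl group at C-4.
Substituent prefixes are cited in alphabetical order (multiplying prefixes like di-/tri- are ignored for ordering).
Assembling the pieces gives 2-chloro-4-ethyloctan-3-ol.

2-chloro-4-ethyloctan-3-ol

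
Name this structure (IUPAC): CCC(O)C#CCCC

The longest chain bearing the –OH group and the multiple bond is 8 carbons long (octane).
The principal characteristic group is an alcohol (–OH), named with the suffix -ol.
A C≡C triple bond in the chain gives the infix -yne-.
The numbering direction is chosen so that numbering from this end puts the hydroxyl group at C-3 rather than C-6.
This places the hydroxyl at C-3; the triple bond between C-4 and C-5.
Assembling the pieces gives oct-4-yn-3-ol.

oct-4-yn-3-ol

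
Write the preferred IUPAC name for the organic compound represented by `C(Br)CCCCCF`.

1-bromo-6-fluorohexane

The longest continuous carbon chain has 6 atoms, so the parent hydride is hexane.
Choose the numbering such that the locant sets are identical either way, so the alphabetically earlier bromo substituent takes the lower locant (1 rather than 6).
With this numbering: a bromo group at C-1; a fluoro group at C-6.
Prefixes are listed alphabetically: bromo, fluoro.
Assembling the pieces gives 1-bromo-6-fluorohexane.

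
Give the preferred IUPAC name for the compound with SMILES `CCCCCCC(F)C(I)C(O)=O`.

The longest chain bearing the –COOH group is 9 carbons long (nonane).
The principal characteristic group is a carboxylic acid (terminal –COOH), named with the suffix -oic acid.
The numbering direction is chosen so that the carboxylic acid carbon is C-1 by definition.
This places a fluoro group at C-3; an iodo group at C-2.
The substituents are ordered alphabetically, ignoring any di-/tri- multipliers.
Assembling the pieces gives 3-fluoro-2-iodononanoic acid.

3-fluoro-2-iodononanoic acid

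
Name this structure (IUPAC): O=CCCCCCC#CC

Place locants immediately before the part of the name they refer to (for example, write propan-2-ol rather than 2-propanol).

non-7-ynal

The longest carbon chain that includes the –CHO group and the multiple bond has 9 carbons, so the parent hydride is nonane.
An aldehyde (terminal –CHO) is the principal characteristic group, giving the suffix -al.
The chain contains a C≡C triple bond, so the unsaturation ending is -yne.
Choose the numbering such that the aldehyde carbon is C-1 by definition.
This places the triple bond between C-7 and C-8.
Putting it together: non-7-ynal.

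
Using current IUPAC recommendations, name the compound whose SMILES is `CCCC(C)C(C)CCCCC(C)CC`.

3,8,9-trimethyldodecane

The parent chain contains 12 carbons (dodecane).
The numbering direction is chosen so that the substituent locant set {3,8,9} is lower than {4,5,10} at the first point of difference.
With this numbering: methyl groups at C-3 and C-8 and C-9.
Putting it together: 3,8,9-trimethyldodecane.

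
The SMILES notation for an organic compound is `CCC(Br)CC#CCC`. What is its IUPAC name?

6-bromooct-3-yne

The longest carbon chain that includes the multiple bond has 8 carbons, so the parent hydride is octane.
A C≡C triple bond in the chain gives the infix -yne-.
Number the chain so that numbering from this end puts the triple bond at C-3 rather than C-5.
That gives the triple bond between C-3 and C-4; a bromo group at C-6.
Putting it together: 6-bromooct-3-yne.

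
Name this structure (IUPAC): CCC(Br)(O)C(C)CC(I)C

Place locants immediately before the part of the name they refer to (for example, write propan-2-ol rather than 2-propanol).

3-bromo-6-iodo-4-methylheptan-3-ol

Counting along the main chain through the –OH group gives 7 carbons: the parent is heptane.
The highest-priority functional group is an alcohol (–OH), so the name ends in -ol.
The numbering direction is chosen so that numbering from this end puts the hydroxyl group at C-3 rather than C-5.
This places the hydroxyl at C-3; a bromo group at C-3; an iodo group at C-6; a methyl group at C-4.
Substituent prefixes are cited in alphabetical order (multiplying prefixes like di-/tri- are ignored for ordering).
The name is 3-bromo-6-iodo-4-methylheptan-3-ol.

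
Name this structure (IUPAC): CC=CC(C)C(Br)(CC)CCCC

5-bromo-5-ethyl-4-methylnon-2-ene

The longest chain bearing the multiple bond is 9 carbons long (nonane).
The chain contains a C=C double bond, so the unsaturation ending is -ene.
Number the chain so that numbering from this end puts the double bond at C-2 rather than C-7.
That gives the double bond between C-2 and C-3; a bromo group at C-5; an ethyl group at C-5; a methyl group at C-4.
The substituents are ordered alphabetically, ignoring any di-/tri- multipliers.
Assembling the pieces gives 5-bromo-5-ethyl-4-methylnon-2-ene.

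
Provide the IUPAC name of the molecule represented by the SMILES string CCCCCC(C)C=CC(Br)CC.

The longest chain bearing the multiple bond is 11 carbons long (undecane).
There is one C=C double bond, indicated by the ending -ene.
Choose the numbering such that numbering from this end puts the double bond at C-4 rather than C-7.
This places the double bond between C-4 and C-5; a bromo group at C-3; a methyl group at C-6.
The substituents are ordered alphabetically, ignoring any di-/tri- multipliers.
The name is 3-bromo-6-methylundec-4-ene.

3-bromo-6-methylundec-4-ene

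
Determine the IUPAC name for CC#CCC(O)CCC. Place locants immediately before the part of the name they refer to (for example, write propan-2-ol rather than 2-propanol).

The longest chain bearing the –OH group and the multiple bond is 8 carbons long (octane).
An alcohol (–OH) is the principal characteristic group, giving the suffix -ol.
There is one C≡C triple bond, indicated by the ending -yne.
The numbering direction is chosen so that numbering from this end puts the hydroxyl group at C-4 rather than C-5.
That gives the hydroxyl at C-4; the triple bond between C-6 and C-7.
Assembling the pieces gives oct-6-yn-4-ol.

oct-6-yn-4-ol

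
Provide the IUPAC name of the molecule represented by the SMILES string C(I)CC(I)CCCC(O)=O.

5,7-diiodoheptanoic acid

The longest carbon chain that includes the –COOH group has 7 carbons, so the parent hydride is heptane.
The highest-priority functional group is a carboxylic acid (terminal –COOH), so the name ends in -oic acid.
The numbering direction is chosen so that the carboxylic acid carbon is C-1 by definition.
That gives iodo groups at C-5 and C-7.
The name is 5,7-diiodoheptanoic acid.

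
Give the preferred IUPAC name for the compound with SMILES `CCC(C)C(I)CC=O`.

Counting along the main chain through the –CHO group gives 6 carbons: the parent is hexane.
The principal characteristic group is an aldehyde (terminal –CHO), named with the suffix -al.
Choose the numbering such that the aldehyde carbon is C-1 by definition.
That gives an iodo group at C-3; a methyl group at C-4.
The substituents are ordered alphabetically, ignoring any di-/tri- multipliers.
Putting it together: 3-iodo-4-methylhexanal.

3-iodo-4-methylhexanal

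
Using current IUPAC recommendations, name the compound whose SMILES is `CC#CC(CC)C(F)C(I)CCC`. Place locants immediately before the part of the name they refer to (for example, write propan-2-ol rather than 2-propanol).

4-ethyl-5-fluoro-6-iodonon-2-yne

The longest chain bearing the multiple bond is 9 carbons long (nonane).
The chain contains a C≡C triple bond, so the unsaturation ending is -yne.
Number the chain so that numbering from this end puts the triple bond at C-2 rather than C-7.
That gives the triple bond between C-2 and C-3; an ethyl group at C-4; a fluoro group at C-5; an iodo group at C-6.
Substituent prefixes are cited in alphabetical order (multiplying prefixes like di-/tri- are ignored for ordering).
Assembling the pieces gives 4-ethyl-5-fluoro-6-iodonon-2-yne.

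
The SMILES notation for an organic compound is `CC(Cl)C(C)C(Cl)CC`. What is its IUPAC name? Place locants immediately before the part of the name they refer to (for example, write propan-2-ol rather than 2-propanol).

The parent chain contains 6 carbons (hexane).
Number the chain so that the substituent locant set {2,3,4} is lower than {3,4,5} at the first point of difference.
This places chloro groups at C-2 and C-4; a methyl group at C-3.
Prefixes are listed alphabetically: chloro, methyl.
Putting it together: 2,4-dichloro-3-methylhexane.

2,4-dichloro-3-methylhexane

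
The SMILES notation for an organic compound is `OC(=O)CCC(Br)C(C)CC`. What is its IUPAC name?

4-bromo-5-methylheptanoic acid

The longest chain bearing the –COOH group is 7 carbons long (heptane).
The highest-priority functional group is a carboxylic acid (terminal –COOH), so the name ends in -oic acid.
The numbering direction is chosen so that the carboxylic acid carbon is C-1 by definition.
That gives a bromo group at C-4; a methyl group at C-5.
Substituent prefixes are cited in alphabetical order (multiplying prefixes like di-/tri- are ignored for ordering).
Putting it together: 4-bromo-5-methylheptanoic acid.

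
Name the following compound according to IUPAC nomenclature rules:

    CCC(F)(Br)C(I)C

3-bromo-3-fluoro-2-iodopentane

The longest carbon chain is 5 atoms: the parent is pentane.
The numbering direction is chosen so that the substituent locant set {2,3,3} is lower than {3,3,4} at the first point of difference.
This places a bromo group at C-3; a fluoro group at C-3; an iodo group at C-2.
The substituents are ordered alphabetically, ignoring any di-/tri- multipliers.
The name is 3-bromo-3-fluoro-2-iodopentane.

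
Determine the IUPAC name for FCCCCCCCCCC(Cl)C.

10-chloro-1-fluoroundecane

The parent chain contains 11 carbons (undecane).
Number the chain so that the substituent locant set {1,10} is lower than {2,11} at the first point of difference.
This places a chloro group at C-10; a fluoro group at C-1.
Prefixes are listed alphabetically: chloro, fluoro.
Assembling the pieces gives 10-chloro-1-fluoroundecane.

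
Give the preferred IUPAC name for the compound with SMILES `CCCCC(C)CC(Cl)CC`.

The parent chain contains 9 carbons (nonane).
The numbering direction is chosen so that the substituent locant set {3,5} is lower than {5,7} at the first point of difference.
This places a chloro group at C-3; a methyl group at C-5.
The substituents are ordered alphabetically, ignoring any di-/tri- multipliers.
Assembling the pieces gives 3-chloro-5-methylnonane.

3-chloro-5-methylnonane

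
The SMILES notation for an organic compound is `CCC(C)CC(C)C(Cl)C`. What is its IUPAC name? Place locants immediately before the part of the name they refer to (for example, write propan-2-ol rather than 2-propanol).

2-chloro-3,5-dimethylheptane

The parent chain contains 7 carbons (heptane).
Choose the numbering such that the substituent locant set {2,3,5} is lower than {3,5,6} at the first point of difference.
This places a chloro group at C-2; methyl groups at C-3 and C-5.
Prefixes are listed alphabetically: chloro, methyl.
The name is 2-chloro-3,5-dimethylheptane.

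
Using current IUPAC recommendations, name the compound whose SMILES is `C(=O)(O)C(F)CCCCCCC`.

2-fluorononanoic acid

The longest chain bearing the –COOH group is 9 carbons long (nonane).
The highest-priority functional group is a carboxylic acid (terminal –COOH), so the name ends in -oic acid.
Number the chain so that the carboxylic acid carbon is C-1 by definition.
That gives a fluoro group at C-2.
Putting it together: 2-fluorononanoic acid.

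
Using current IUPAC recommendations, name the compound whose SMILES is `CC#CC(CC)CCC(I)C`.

4-ethyl-7-iodooct-2-yne

The longest carbon chain that includes the multiple bond has 8 carbons, so the parent hydride is octane.
There is one C≡C triple bond, indicated by the ending -yne.
The numbering direction is chosen so that numbering from this end puts the triple bond at C-2 rather than C-6.
This places the triple bond between C-2 and C-3; an ethyl group at C-4; an iodo group at C-7.
Prefixes are listed alphabetically: ethyl, iodo.
Putting it together: 4-ethyl-7-iodooct-2-yne.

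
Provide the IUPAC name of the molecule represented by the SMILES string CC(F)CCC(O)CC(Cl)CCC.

The longest chain bearing the –OH group is 10 carbons long (decane).
The principal characteristic group is an alcohol (–OH), named with the suffix -ol.
Number the chain so that numbering from this end puts the hydroxyl group at C-5 rather than C-6.
With this numbering: the hydroxyl at C-5; a chloro group at C-7; a fluoro group at C-2.
Substituent prefixes are cited in alphabetical order (multiplying prefixes like di-/tri- are ignored for ordering).
Putting it together: 7-chloro-2-fluorodecan-5-ol.

7-chloro-2-fluorodecan-5-ol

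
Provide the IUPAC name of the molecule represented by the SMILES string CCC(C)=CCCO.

The longest carbon chain that includes the –OH group and the multiple bond has 6 carbons, so the parent hydride is hexane.
The highest-priority functional group is an alcohol (–OH), so the name ends in -ol.
A C=C double bond in the chain gives the infix -ene-.
The numbering direction is chosen so that numbering from this end puts the hydroxyl group at C-1 rather than C-6.
That gives the hydroxyl at C-1; the double bond between C-3 and C-4; a methyl group at C-4.
The name is 4-methylhex-3-en-1-ol.

4-methylhex-3-en-1-ol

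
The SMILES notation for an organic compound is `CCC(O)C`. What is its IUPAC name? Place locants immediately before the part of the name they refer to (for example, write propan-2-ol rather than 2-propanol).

butan-2-ol

The longest carbon chain that includes the –OH group has 4 carbons, so the parent hydride is butane.
An alcohol (–OH) is the principal characteristic group, giving the suffix -ol.
The numbering direction is chosen so that numbering from this end puts the hydroxyl group at C-2 rather than C-3.
This places the hydroxyl at C-2.
The name is butan-2-ol.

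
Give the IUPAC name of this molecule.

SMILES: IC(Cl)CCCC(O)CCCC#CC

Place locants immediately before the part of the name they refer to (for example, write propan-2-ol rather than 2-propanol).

1-chloro-1-iodoundec-9-yn-5-ol

The longest chain bearing the –OH group and the multiple bond is 11 carbons long (undecane).
The principal characteristic group is an alcohol (–OH), named with the suffix -ol.
A C≡C triple bond in the chain gives the infix -yne-.
Number the chain so that numbering from this end puts the hydroxyl group at C-5 rather than C-7.
This places the hydroxyl at C-5; the triple bond between C-9 and C-10; a chloro group at C-1; an iodo group at C-1.
Prefixes are listed alphabetically: chloro, iodo.
Assembling the pieces gives 1-chloro-1-iodoundec-9-yn-5-ol.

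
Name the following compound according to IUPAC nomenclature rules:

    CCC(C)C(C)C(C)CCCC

3,4,5-trimethylnonane

The parent chain contains 9 carbons (nonane).
Choose the numbering such that the substituent locant set {3,4,5} is lower than {5,6,7} at the first point of difference.
With this numbering: methyl groups at C-3 and C-4 and C-5.
The name is 3,4,5-trimethylnonane.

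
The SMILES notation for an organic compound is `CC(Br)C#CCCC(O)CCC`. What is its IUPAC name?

Counting along the main chain through the –OH group and the multiple bond gives 10 carbons: the parent is decane.
An alcohol (–OH) is the principal characteristic group, giving the suffix -ol.
The chain contains a C≡C triple bond, so the unsaturation ending is -yne.
The numbering direction is chosen so that numbering from this end puts the hydroxyl group at C-4 rather than C-7.
With this numbering: the hydroxyl at C-4; the triple bond between C-7 and C-8; a bromo group at C-9.
Putting it together: 9-bromodec-7-yn-4-ol.

9-bromodec-7-yn-4-ol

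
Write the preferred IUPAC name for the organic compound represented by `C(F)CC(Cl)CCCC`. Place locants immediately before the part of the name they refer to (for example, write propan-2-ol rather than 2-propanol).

3-chloro-1-fluoroheptane

The longest carbon chain is 7 atoms: the parent is heptane.
Number the chain so that the substituent locant set {1,3} is lower than {5,7} at the first point of difference.
With this numbering: a chloro group at C-3; a fluoro group at C-1.
Prefixes are listed alphabetically: chloro, fluoro.
The name is 3-chloro-1-fluoroheptane.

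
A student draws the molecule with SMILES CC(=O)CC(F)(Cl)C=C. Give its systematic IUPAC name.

The longest chain bearing the carbonyl and the multiple bond is 6 carbons long (hexane).
The highest-priority functional group is a ketone (C=O on an internal carbon), so the name ends in -one.
There is one C=C double bond, indicated by the ending -ene.
The numbering direction is chosen so that numbering from this end puts the carbonyl group at C-2 rather than C-5.
With this numbering: the carbonyl at C-2; the double bond between C-5 and C-6; a chloro group at C-4; a fluoro group at C-4.
Substituent prefixes are cited in alphabetical order (multiplying prefixes like di-/tri- are ignored for ordering).
Assembling the pieces gives 4-chloro-4-fluorohex-5-en-2-one.

4-chloro-4-fluorohex-5-en-2-one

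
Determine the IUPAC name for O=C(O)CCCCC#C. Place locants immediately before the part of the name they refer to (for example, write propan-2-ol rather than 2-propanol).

hept-6-ynoic acid

The longest chain bearing the –COOH group and the multiple bond is 7 carbons long (heptane).
The highest-priority functional group is a carboxylic acid (terminal –COOH), so the name ends in -oic acid.
A C≡C triple bond in the chain gives the infix -yne-.
The numbering direction is chosen so that the carboxylic acid carbon is C-1 by definition.
This places the triple bond between C-6 and C-7.
Assembling the pieces gives hept-6-ynoic acid.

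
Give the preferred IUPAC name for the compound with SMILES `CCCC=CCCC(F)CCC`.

The longest chain bearing the multiple bond is 11 carbons long (undecane).
The chain contains a C=C double bond, so the unsaturation ending is -ene.
The numbering direction is chosen so that numbering from this end puts the double bond at C-4 rather than C-7.
With this numbering: the double bond between C-4 and C-5; a fluoro group at C-8.
The name is 8-fluoroundec-4-ene.

8-fluoroundec-4-ene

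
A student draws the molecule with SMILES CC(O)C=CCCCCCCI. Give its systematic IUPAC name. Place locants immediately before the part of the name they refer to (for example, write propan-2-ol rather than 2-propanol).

10-iododec-3-en-2-ol

The longest chain bearing the –OH group and the multiple bond is 10 carbons long (decane).
The highest-priority functional group is an alcohol (–OH), so the name ends in -ol.
A C=C double bond in the chain gives the infix -ene-.
The numbering direction is chosen so that numbering from this end puts the hydroxyl group at C-2 rather than C-9.
With this numbering: the hydroxyl at C-2; the double bond between C-3 and C-4; an iodo group at C-10.
Assembling the pieces gives 10-iododec-3-en-2-ol.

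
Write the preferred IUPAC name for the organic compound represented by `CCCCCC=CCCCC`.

Counting along the main chain through the multiple bond gives 11 carbons: the parent is undecane.
A C=C double bond in the chain gives the infix -ene-.
Number the chain so that numbering from this end puts the double bond at C-5 rather than C-6.
This places the double bond between C-5 and C-6.
Assembling the pieces gives undec-5-ene.

undec-5-ene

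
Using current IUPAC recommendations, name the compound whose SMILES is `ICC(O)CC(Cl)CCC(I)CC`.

Counting along the main chain through the –OH group gives 9 carbons: the parent is nonane.
An alcohol (–OH) is the principal characteristic group, giving the suffix -ol.
The numbering direction is chosen so that numbering from this end puts the hydroxyl group at C-2 rather than C-8.
This places the hydroxyl at C-2; a chloro group at C-4; iodo groups at C-1 and C-7.
Prefixes are listed alphabetically: chloro, iodo.
Putting it together: 4-chloro-1,7-diiodononan-2-ol.

4-chloro-1,7-diiodononan-2-ol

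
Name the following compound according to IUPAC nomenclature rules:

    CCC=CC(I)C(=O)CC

Counting along the main chain through the carbonyl and the multiple bond gives 8 carbons: the parent is octane.
A ketone (C=O on an internal carbon) is the principal characteristic group, giving the suffix -one.
The chain contains a C=C double bond, so the unsaturation ending is -ene.
Number the chain so that numbering from this end puts the carbonyl group at C-3 rather than C-6.
That gives the carbonyl at C-3; the double bond between C-5 and C-6; an iodo group at C-4.
Putting it together: 4-iodooct-5-en-3-one.

4-iodooct-5-en-3-one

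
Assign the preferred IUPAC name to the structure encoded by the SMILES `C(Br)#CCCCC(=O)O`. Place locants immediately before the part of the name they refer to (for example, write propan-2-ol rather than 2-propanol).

Counting along the main chain through the –COOH group and the multiple bond gives 6 carbons: the parent is hexane.
A carboxylic acid (terminal –COOH) is the principal characteristic group, giving the suffix -oic acid.
There is one C≡C triple bond, indicated by the ending -yne.
The numbering direction is chosen so that the carboxylic acid carbon is C-1 by definition.
That gives the triple bond between C-5 and C-6; a bromo group at C-6.
Assembling the pieces gives 6-bromohex-5-ynoic acid.

6-bromohex-5-ynoic acid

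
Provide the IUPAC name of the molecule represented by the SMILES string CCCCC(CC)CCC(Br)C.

2-bromo-5-ethylnonane

The longest carbon chain is 9 atoms: the parent is nonane.
Choose the numbering such that the substituent locant set {2,5} is lower than {5,8} at the first point of difference.
This places a bromo group at C-2; an ethyl group at C-5.
Prefixes are listed alphabetically: bromo, ethyl.
Putting it together: 2-bromo-5-ethylnonane.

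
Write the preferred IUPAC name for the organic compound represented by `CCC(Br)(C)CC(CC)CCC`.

The parent chain contains 8 carbons (octane).
Choose the numbering such that the substituent locant set {3,3,5} is lower than {4,6,6} at the first point of difference.
That gives a bromo group at C-3; an ethyl group at C-5; a methyl group at C-3.
The substituents are ordered alphabetically, ignoring any di-/tri- multipliers.
Putting it together: 3-bromo-5-ethyl-3-methyloctane.

3-bromo-5-ethyl-3-methyloctane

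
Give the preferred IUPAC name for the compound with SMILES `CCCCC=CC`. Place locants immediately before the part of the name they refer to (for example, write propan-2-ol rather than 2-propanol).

hept-2-ene

The longest carbon chain that includes the multiple bond has 7 carbons, so the parent hydride is heptane.
The chain contains a C=C double bond, so the unsaturation ending is -ene.
Number the chain so that numbering from this end puts the double bond at C-2 rather than C-5.
With this numbering: the double bond between C-2 and C-3.
Assembling the pieces gives hept-2-ene.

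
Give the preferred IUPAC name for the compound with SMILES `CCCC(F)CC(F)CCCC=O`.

5,7-difluorodecanal

Counting along the main chain through the –CHO group gives 10 carbons: the parent is decane.
An aldehyde (terminal –CHO) is the principal characteristic group, giving the suffix -al.
The numbering direction is chosen so that the aldehyde carbon is C-1 by definition.
That gives fluoro groups at C-5 and C-7.
Putting it together: 5,7-difluorodecanal.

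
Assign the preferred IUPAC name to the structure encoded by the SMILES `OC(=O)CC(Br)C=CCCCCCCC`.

The longest carbon chain that includes the –COOH group and the multiple bond has 12 carbons, so the parent hydride is dodecane.
A carboxylic acid (terminal –COOH) is the principal characteristic group, giving the suffix -oic acid.
There is one C=C double bond, indicated by the ending -ene.
Choose the numbering such that the carboxylic acid carbon is C-1 by definition.
That gives the double bond between C-4 and C-5; a bromo group at C-3.
Assembling the pieces gives 3-bromododec-4-enoic acid.

3-bromododec-4-enoic acid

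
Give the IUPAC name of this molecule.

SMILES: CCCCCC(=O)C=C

oct-1-en-3-one

Counting along the main chain through the carbonyl and the multiple bond gives 8 carbons: the parent is octane.
A ketone (C=O on an internal carbon) is the principal characteristic group, giving the suffix -one.
There is one C=C double bond, indicated by the ending -ene.
Choose the numbering such that numbering from this end puts the carbonyl group at C-3 rather than C-6.
This places the carbonyl at C-3; the double bond between C-1 and C-2.
Putting it together: oct-1-en-3-one.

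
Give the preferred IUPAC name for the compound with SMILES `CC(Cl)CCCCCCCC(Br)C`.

The longest carbon chain is 11 atoms: the parent is undecane.
Number the chain so that the locant sets are identical either way, so the alphabetically earlier bromo substituent takes the lower locant (2 rather than 10).
That gives a bromo group at C-2; a chloro group at C-10.
Prefixes are listed alphabetically: bromo, chloro.
Putting it together: 2-bromo-10-chloroundecane.

2-bromo-10-chloroundecane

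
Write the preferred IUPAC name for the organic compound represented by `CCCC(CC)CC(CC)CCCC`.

4,6-diethyldecane

The longest continuous carbon chain has 10 atoms, so the parent hydride is decane.
Choose the numbering such that the substituent locant set {4,6} is lower than {5,7} at the first point of difference.
With this numbering: ethyl groups at C-4 and C-6.
The name is 4,6-diethyldecane.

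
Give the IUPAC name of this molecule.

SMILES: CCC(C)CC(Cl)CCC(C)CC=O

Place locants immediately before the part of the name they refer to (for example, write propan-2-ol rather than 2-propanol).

The longest chain bearing the –CHO group is 10 carbons long (decane).
The highest-priority functional group is an aldehyde (terminal –CHO), so the name ends in -al.
The numbering direction is chosen so that the aldehyde carbon is C-1 by definition.
That gives a chloro group at C-6; methyl groups at C-3 and C-8.
The substituents are ordered alphabetically, ignoring any di-/tri- multipliers.
Assembling the pieces gives 6-chloro-3,8-dimethyldecanal.

6-chloro-3,8-dimethyldecanal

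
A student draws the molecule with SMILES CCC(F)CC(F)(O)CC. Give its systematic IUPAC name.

3,5-difluoroheptan-3-ol

The longest chain bearing the –OH group is 7 carbons long (heptane).
An alcohol (–OH) is the principal characteristic group, giving the suffix -ol.
Number the chain so that numbering from this end puts the hydroxyl group at C-3 rather than C-5.
That gives the hydroxyl at C-3; fluoro groups at C-3 and C-5.
Putting it together: 3,5-difluoroheptan-3-ol.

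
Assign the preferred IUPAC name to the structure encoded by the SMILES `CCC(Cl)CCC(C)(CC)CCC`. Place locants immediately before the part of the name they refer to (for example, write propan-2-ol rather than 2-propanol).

3-chloro-6-ethyl-6-methylnonane

The parent chain contains 9 carbons (nonane).
The numbering direction is chosen so that the substituent locant set {3,6,6} is lower than {4,4,7} at the first point of difference.
That gives a chloro group at C-3; an ethyl group at C-6; a methyl group at C-6.
Substituent prefixes are cited in alphabetical order (multiplying prefixes like di-/tri- are ignored for ordering).
Assembling the pieces gives 3-chloro-6-ethyl-6-methylnonane.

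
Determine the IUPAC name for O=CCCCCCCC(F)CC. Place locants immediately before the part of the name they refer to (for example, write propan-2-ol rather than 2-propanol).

8-fluorodecanal

The longest chain bearing the –CHO group is 10 carbons long (decane).
The highest-priority functional group is an aldehyde (terminal –CHO), so the name ends in -al.
Choose the numbering such that the aldehyde carbon is C-1 by definition.
This places a fluoro group at C-8.
Putting it together: 8-fluorodecanal.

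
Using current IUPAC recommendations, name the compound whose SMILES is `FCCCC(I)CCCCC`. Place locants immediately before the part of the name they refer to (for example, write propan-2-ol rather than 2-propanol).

1-fluoro-4-iodononane

The longest continuous carbon chain has 9 atoms, so the parent hydride is nonane.
Choose the numbering such that the substituent locant set {1,4} is lower than {6,9} at the first point of difference.
That gives a fluoro group at C-1; an iodo group at C-4.
Prefixes are listed alphabetically: fluoro, iodo.
The name is 1-fluoro-4-iodononane.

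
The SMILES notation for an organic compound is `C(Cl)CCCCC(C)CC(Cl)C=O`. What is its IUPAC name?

Counting along the main chain through the –CHO group gives 9 carbons: the parent is nonane.
The highest-priority functional group is an aldehyde (terminal –CHO), so the name ends in -al.
Choose the numbering such that the aldehyde carbon is C-1 by definition.
With this numbering: chloro groups at C-2 and C-9; a methyl group at C-4.
The substituents are ordered alphabetically, ignoring any di-/tri- multipliers.
Putting it together: 2,9-dichloro-4-methylnonanal.

2,9-dichloro-4-methylnonanal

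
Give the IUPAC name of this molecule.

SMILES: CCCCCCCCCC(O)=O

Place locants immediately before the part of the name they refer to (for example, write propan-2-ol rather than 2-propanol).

The longest chain bearing the –COOH group is 10 carbons long (decane).
A carboxylic acid (terminal –COOH) is the principal characteristic group, giving the suffix -oic acid.
The numbering direction is chosen so that the carboxylic acid carbon is C-1 by definition.
The name is decanoic acid.

decanoic acid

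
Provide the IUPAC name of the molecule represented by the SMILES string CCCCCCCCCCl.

The longest carbon chain is 9 atoms: the parent is nonane.
Choose the numbering such that the substituent locant set {1} is lower than {9} at the first point of difference.
With this numbering: a chloro group at C-1.
The name is 1-chlorononane.

1-chlorononane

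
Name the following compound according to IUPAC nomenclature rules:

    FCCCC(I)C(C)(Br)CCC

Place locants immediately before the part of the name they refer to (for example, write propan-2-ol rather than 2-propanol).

The longest continuous carbon chain has 8 atoms, so the parent hydride is octane.
Number the chain so that the substituent locant set {1,4,5,5} is lower than {4,4,5,8} at the first point of difference.
That gives a bromo group at C-5; a fluoro group at C-1; an iodo group at C-4; a methyl group at C-5.
Prefixes are listed alphabetically: bromo, fluoro, iodo, methyl.
Assembling the pieces gives 5-bromo-1-fluoro-4-iodo-5-methyloctane.

5-bromo-1-fluoro-4-iodo-5-methyloctane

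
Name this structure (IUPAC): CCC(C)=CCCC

3-methylhept-3-ene

The longest chain bearing the multiple bond is 7 carbons long (heptane).
There is one C=C double bond, indicated by the ending -ene.
Number the chain so that numbering from this end puts the double bond at C-3 rather than C-4.
That gives the double bond between C-3 and C-4; a methyl group at C-3.
Putting it together: 3-methylhept-3-ene.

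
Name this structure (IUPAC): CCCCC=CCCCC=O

dec-5-enal

Counting along the main chain through the –CHO group and the multiple bond gives 10 carbons: the parent is decane.
The highest-priority functional group is an aldehyde (terminal –CHO), so the name ends in -al.
A C=C double bond in the chain gives the infix -ene-.
The numbering direction is chosen so that the aldehyde carbon is C-1 by definition.
That gives the double bond between C-5 and C-6.
Assembling the pieces gives dec-5-enal.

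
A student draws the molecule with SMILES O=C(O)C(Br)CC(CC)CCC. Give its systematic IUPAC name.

The longest chain bearing the –COOH group is 7 carbons long (heptane).
The principal characteristic group is a carboxylic acid (terminal –COOH), named with the suffix -oic acid.
The numbering direction is chosen so that the carboxylic acid carbon is C-1 by definition.
With this numbering: a bromo group at C-2; an ethyl group at C-4.
The substituents are ordered alphabetically, ignoring any di-/tri- multipliers.
Putting it together: 2-bromo-4-ethylheptanoic acid.

2-bromo-4-ethylheptanoic acid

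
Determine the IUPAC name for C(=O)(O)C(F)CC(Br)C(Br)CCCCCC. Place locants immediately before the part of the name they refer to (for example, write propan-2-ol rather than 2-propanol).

The longest chain bearing the –COOH group is 11 carbons long (undecane).
The principal characteristic group is a carboxylic acid (terminal –COOH), named with the suffix -oic acid.
Choose the numbering such that the carboxylic acid carbon is C-1 by definition.
That gives bromo groups at C-4 and C-5; a fluoro group at C-2.
Substituent prefixes are cited in alphabetical order (multiplying prefixes like di-/tri- are ignored for ordering).
The name is 4,5-dibromo-2-fluoroundecanoic acid.

4,5-dibromo-2-fluoroundecanoic acid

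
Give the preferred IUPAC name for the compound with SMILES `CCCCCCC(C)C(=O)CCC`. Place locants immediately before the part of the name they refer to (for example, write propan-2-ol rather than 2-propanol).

Counting along the main chain through the carbonyl gives 11 carbons: the parent is undecane.
The principal characteristic group is a ketone (C=O on an internal carbon), named with the suffix -one.
Number the chain so that numbering from this end puts the carbonyl group at C-4 rather than C-8.
With this numbering: the carbonyl at C-4; a methyl group at C-5.
The name is 5-methylundecan-4-one.

5-methylundecan-4-one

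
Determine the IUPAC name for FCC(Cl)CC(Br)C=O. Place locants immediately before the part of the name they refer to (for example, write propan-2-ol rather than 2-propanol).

2-bromo-4-chloro-5-fluoropentanal

The longest carbon chain that includes the –CHO group has 5 carbons, so the parent hydride is pentane.
The highest-priority functional group is an aldehyde (terminal –CHO), so the name ends in -al.
Number the chain so that the aldehyde carbon is C-1 by definition.
This places a bromo group at C-2; a chloro group at C-4; a fluoro group at C-5.
Prefixes are listed alphabetically: bromo, chloro, fluoro.
The name is 2-bromo-4-chloro-5-fluoropentanal.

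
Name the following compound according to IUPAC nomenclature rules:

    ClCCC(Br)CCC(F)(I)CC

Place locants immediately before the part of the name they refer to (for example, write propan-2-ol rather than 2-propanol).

The longest continuous carbon chain has 8 atoms, so the parent hydride is octane.
Number the chain so that the substituent locant set {1,3,6,6} is lower than {3,3,6,8} at the first point of difference.
That gives a bromo group at C-3; a chloro group at C-1; a fluoro group at C-6; an iodo group at C-6.
Prefixes are listed alphabetically: bromo, chloro, fluoro, iodo.
Assembling the pieces gives 3-bromo-1-chloro-6-fluoro-6-iodooctane.

3-bromo-1-chloro-6-fluoro-6-iodooctane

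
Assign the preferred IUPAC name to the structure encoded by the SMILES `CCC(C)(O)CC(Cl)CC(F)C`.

The longest chain bearing the –OH group is 8 carbons long (octane).
The principal characteristic group is an alcohol (–OH), named with the suffix -ol.
The numbering direction is chosen so that numbering from this end puts the hydroxyl group at C-3 rather than C-6.
With this numbering: the hydroxyl at C-3; a chloro group at C-5; a fluoro group at C-7; a methyl group at C-3.
Prefixes are listed alphabetically: chloro, fluoro, methyl.
Putting it together: 5-chloro-7-fluoro-3-methyloctan-3-ol.

5-chloro-7-fluoro-3-methyloctan-3-ol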